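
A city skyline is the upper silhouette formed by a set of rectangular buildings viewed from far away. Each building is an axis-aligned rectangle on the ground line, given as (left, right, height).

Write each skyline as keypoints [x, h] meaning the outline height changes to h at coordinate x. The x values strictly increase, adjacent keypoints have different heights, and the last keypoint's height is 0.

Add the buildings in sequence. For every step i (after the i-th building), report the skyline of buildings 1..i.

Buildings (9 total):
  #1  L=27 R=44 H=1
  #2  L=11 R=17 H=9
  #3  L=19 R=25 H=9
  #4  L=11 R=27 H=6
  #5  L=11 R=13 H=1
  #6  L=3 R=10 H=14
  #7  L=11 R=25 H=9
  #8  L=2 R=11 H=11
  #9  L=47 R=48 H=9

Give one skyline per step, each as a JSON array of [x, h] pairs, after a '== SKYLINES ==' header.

== SKYLINES ==
[[27,1],[44,0]]
[[11,9],[17,0],[27,1],[44,0]]
[[11,9],[17,0],[19,9],[25,0],[27,1],[44,0]]
[[11,9],[17,6],[19,9],[25,6],[27,1],[44,0]]
[[11,9],[17,6],[19,9],[25,6],[27,1],[44,0]]
[[3,14],[10,0],[11,9],[17,6],[19,9],[25,6],[27,1],[44,0]]
[[3,14],[10,0],[11,9],[25,6],[27,1],[44,0]]
[[2,11],[3,14],[10,11],[11,9],[25,6],[27,1],[44,0]]
[[2,11],[3,14],[10,11],[11,9],[25,6],[27,1],[44,0],[47,9],[48,0]]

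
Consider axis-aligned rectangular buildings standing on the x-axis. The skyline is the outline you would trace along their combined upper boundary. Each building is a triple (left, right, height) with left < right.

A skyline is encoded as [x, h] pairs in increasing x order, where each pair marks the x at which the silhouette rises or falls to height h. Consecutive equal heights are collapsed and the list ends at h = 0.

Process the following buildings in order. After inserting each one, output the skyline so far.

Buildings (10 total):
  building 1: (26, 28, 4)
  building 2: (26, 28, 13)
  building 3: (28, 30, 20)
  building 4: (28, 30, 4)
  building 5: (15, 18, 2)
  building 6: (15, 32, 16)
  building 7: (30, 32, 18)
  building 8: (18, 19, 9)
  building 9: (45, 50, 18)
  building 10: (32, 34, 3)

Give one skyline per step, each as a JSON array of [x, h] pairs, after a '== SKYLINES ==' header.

== SKYLINES ==
[[26,4],[28,0]]
[[26,13],[28,0]]
[[26,13],[28,20],[30,0]]
[[26,13],[28,20],[30,0]]
[[15,2],[18,0],[26,13],[28,20],[30,0]]
[[15,16],[28,20],[30,16],[32,0]]
[[15,16],[28,20],[30,18],[32,0]]
[[15,16],[28,20],[30,18],[32,0]]
[[15,16],[28,20],[30,18],[32,0],[45,18],[50,0]]
[[15,16],[28,20],[30,18],[32,3],[34,0],[45,18],[50,0]]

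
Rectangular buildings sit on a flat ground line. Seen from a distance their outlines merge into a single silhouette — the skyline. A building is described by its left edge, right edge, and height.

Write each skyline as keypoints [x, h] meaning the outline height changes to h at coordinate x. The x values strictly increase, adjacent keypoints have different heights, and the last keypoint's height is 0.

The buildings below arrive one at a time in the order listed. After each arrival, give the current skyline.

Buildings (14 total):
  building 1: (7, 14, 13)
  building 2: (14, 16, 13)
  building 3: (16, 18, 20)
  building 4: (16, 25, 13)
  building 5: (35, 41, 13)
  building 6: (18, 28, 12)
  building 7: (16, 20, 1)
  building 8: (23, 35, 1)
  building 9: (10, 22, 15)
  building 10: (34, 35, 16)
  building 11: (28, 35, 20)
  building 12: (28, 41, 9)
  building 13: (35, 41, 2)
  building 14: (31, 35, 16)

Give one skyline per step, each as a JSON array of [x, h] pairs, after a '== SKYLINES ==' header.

== SKYLINES ==
[[7,13],[14,0]]
[[7,13],[16,0]]
[[7,13],[16,20],[18,0]]
[[7,13],[16,20],[18,13],[25,0]]
[[7,13],[16,20],[18,13],[25,0],[35,13],[41,0]]
[[7,13],[16,20],[18,13],[25,12],[28,0],[35,13],[41,0]]
[[7,13],[16,20],[18,13],[25,12],[28,0],[35,13],[41,0]]
[[7,13],[16,20],[18,13],[25,12],[28,1],[35,13],[41,0]]
[[7,13],[10,15],[16,20],[18,15],[22,13],[25,12],[28,1],[35,13],[41,0]]
[[7,13],[10,15],[16,20],[18,15],[22,13],[25,12],[28,1],[34,16],[35,13],[41,0]]
[[7,13],[10,15],[16,20],[18,15],[22,13],[25,12],[28,20],[35,13],[41,0]]
[[7,13],[10,15],[16,20],[18,15],[22,13],[25,12],[28,20],[35,13],[41,0]]
[[7,13],[10,15],[16,20],[18,15],[22,13],[25,12],[28,20],[35,13],[41,0]]
[[7,13],[10,15],[16,20],[18,15],[22,13],[25,12],[28,20],[35,13],[41,0]]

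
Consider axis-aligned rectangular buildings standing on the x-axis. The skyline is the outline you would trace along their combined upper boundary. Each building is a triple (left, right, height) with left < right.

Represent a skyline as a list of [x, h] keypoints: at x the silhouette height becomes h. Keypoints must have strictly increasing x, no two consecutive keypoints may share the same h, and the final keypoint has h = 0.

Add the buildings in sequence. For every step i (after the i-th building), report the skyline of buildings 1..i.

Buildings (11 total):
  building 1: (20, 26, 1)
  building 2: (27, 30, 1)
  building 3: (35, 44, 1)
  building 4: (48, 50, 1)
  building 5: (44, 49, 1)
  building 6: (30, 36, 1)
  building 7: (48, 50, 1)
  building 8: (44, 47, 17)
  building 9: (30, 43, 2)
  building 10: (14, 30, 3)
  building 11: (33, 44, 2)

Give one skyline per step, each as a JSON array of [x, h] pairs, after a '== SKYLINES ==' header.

== SKYLINES ==
[[20,1],[26,0]]
[[20,1],[26,0],[27,1],[30,0]]
[[20,1],[26,0],[27,1],[30,0],[35,1],[44,0]]
[[20,1],[26,0],[27,1],[30,0],[35,1],[44,0],[48,1],[50,0]]
[[20,1],[26,0],[27,1],[30,0],[35,1],[50,0]]
[[20,1],[26,0],[27,1],[50,0]]
[[20,1],[26,0],[27,1],[50,0]]
[[20,1],[26,0],[27,1],[44,17],[47,1],[50,0]]
[[20,1],[26,0],[27,1],[30,2],[43,1],[44,17],[47,1],[50,0]]
[[14,3],[30,2],[43,1],[44,17],[47,1],[50,0]]
[[14,3],[30,2],[44,17],[47,1],[50,0]]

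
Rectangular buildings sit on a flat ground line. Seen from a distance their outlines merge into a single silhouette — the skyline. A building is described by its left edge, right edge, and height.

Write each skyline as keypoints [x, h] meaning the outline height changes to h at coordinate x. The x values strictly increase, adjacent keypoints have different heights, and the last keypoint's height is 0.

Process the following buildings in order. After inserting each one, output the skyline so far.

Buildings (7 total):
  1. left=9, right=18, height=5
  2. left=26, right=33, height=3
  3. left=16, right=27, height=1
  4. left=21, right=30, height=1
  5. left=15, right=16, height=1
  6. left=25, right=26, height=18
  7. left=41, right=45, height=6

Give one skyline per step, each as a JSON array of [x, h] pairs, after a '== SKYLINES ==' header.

== SKYLINES ==
[[9,5],[18,0]]
[[9,5],[18,0],[26,3],[33,0]]
[[9,5],[18,1],[26,3],[33,0]]
[[9,5],[18,1],[26,3],[33,0]]
[[9,5],[18,1],[26,3],[33,0]]
[[9,5],[18,1],[25,18],[26,3],[33,0]]
[[9,5],[18,1],[25,18],[26,3],[33,0],[41,6],[45,0]]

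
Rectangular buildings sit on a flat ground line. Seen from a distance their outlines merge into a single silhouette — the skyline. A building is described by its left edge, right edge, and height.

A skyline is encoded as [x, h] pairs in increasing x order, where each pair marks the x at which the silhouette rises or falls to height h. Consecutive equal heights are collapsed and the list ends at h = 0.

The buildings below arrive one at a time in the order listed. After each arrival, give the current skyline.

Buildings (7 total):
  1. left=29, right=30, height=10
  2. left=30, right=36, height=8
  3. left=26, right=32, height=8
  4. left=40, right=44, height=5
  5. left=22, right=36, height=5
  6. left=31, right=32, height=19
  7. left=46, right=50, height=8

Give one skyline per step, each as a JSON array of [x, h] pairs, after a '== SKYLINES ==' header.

== SKYLINES ==
[[29,10],[30,0]]
[[29,10],[30,8],[36,0]]
[[26,8],[29,10],[30,8],[36,0]]
[[26,8],[29,10],[30,8],[36,0],[40,5],[44,0]]
[[22,5],[26,8],[29,10],[30,8],[36,0],[40,5],[44,0]]
[[22,5],[26,8],[29,10],[30,8],[31,19],[32,8],[36,0],[40,5],[44,0]]
[[22,5],[26,8],[29,10],[30,8],[31,19],[32,8],[36,0],[40,5],[44,0],[46,8],[50,0]]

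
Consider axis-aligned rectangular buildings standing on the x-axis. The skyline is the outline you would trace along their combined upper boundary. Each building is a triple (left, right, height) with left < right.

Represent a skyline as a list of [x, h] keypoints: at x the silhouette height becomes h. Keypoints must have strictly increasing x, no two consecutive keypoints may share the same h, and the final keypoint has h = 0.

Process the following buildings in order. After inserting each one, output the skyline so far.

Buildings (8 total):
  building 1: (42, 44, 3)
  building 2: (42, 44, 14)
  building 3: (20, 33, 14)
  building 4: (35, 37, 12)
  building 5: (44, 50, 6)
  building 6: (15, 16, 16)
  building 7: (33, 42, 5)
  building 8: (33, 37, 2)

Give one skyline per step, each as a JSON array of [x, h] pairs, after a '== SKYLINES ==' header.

== SKYLINES ==
[[42,3],[44,0]]
[[42,14],[44,0]]
[[20,14],[33,0],[42,14],[44,0]]
[[20,14],[33,0],[35,12],[37,0],[42,14],[44,0]]
[[20,14],[33,0],[35,12],[37,0],[42,14],[44,6],[50,0]]
[[15,16],[16,0],[20,14],[33,0],[35,12],[37,0],[42,14],[44,6],[50,0]]
[[15,16],[16,0],[20,14],[33,5],[35,12],[37,5],[42,14],[44,6],[50,0]]
[[15,16],[16,0],[20,14],[33,5],[35,12],[37,5],[42,14],[44,6],[50,0]]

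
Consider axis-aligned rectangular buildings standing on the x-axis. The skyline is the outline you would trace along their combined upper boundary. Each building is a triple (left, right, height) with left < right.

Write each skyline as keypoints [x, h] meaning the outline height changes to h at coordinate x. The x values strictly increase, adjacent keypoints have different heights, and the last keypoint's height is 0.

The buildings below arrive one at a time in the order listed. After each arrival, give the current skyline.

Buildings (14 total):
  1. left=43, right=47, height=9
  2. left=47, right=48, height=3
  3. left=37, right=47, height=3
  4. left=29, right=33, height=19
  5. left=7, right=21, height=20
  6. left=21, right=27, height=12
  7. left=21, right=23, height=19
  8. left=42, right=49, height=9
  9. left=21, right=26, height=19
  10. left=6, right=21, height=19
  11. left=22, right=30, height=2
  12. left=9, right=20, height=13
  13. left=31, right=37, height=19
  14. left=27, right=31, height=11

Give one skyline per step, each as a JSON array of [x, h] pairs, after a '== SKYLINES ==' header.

== SKYLINES ==
[[43,9],[47,0]]
[[43,9],[47,3],[48,0]]
[[37,3],[43,9],[47,3],[48,0]]
[[29,19],[33,0],[37,3],[43,9],[47,3],[48,0]]
[[7,20],[21,0],[29,19],[33,0],[37,3],[43,9],[47,3],[48,0]]
[[7,20],[21,12],[27,0],[29,19],[33,0],[37,3],[43,9],[47,3],[48,0]]
[[7,20],[21,19],[23,12],[27,0],[29,19],[33,0],[37,3],[43,9],[47,3],[48,0]]
[[7,20],[21,19],[23,12],[27,0],[29,19],[33,0],[37,3],[42,9],[49,0]]
[[7,20],[21,19],[26,12],[27,0],[29,19],[33,0],[37,3],[42,9],[49,0]]
[[6,19],[7,20],[21,19],[26,12],[27,0],[29,19],[33,0],[37,3],[42,9],[49,0]]
[[6,19],[7,20],[21,19],[26,12],[27,2],[29,19],[33,0],[37,3],[42,9],[49,0]]
[[6,19],[7,20],[21,19],[26,12],[27,2],[29,19],[33,0],[37,3],[42,9],[49,0]]
[[6,19],[7,20],[21,19],[26,12],[27,2],[29,19],[37,3],[42,9],[49,0]]
[[6,19],[7,20],[21,19],[26,12],[27,11],[29,19],[37,3],[42,9],[49,0]]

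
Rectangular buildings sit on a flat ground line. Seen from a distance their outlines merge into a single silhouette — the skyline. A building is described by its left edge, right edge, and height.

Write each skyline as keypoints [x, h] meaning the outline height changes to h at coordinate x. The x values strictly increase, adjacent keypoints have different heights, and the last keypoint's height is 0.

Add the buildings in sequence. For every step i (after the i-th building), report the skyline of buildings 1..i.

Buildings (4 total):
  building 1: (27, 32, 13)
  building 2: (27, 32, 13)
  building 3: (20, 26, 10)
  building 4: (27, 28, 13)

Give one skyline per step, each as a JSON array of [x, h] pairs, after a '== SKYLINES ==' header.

== SKYLINES ==
[[27,13],[32,0]]
[[27,13],[32,0]]
[[20,10],[26,0],[27,13],[32,0]]
[[20,10],[26,0],[27,13],[32,0]]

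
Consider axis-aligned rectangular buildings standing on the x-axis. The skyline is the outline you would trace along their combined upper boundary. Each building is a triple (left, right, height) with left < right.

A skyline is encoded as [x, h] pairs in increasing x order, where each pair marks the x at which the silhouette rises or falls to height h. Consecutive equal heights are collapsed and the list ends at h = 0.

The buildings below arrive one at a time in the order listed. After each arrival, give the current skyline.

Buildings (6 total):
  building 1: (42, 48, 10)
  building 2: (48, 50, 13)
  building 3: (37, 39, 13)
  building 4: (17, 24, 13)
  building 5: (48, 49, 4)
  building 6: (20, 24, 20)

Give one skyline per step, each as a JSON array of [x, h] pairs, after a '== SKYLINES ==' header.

== SKYLINES ==
[[42,10],[48,0]]
[[42,10],[48,13],[50,0]]
[[37,13],[39,0],[42,10],[48,13],[50,0]]
[[17,13],[24,0],[37,13],[39,0],[42,10],[48,13],[50,0]]
[[17,13],[24,0],[37,13],[39,0],[42,10],[48,13],[50,0]]
[[17,13],[20,20],[24,0],[37,13],[39,0],[42,10],[48,13],[50,0]]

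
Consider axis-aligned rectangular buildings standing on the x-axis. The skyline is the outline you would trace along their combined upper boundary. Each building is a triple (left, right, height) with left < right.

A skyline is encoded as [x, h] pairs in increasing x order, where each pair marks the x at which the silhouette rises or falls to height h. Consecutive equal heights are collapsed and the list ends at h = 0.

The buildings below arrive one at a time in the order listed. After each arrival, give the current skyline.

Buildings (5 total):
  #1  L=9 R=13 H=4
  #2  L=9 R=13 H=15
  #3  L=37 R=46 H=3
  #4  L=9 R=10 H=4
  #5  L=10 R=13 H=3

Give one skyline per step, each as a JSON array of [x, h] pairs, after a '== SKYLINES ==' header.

== SKYLINES ==
[[9,4],[13,0]]
[[9,15],[13,0]]
[[9,15],[13,0],[37,3],[46,0]]
[[9,15],[13,0],[37,3],[46,0]]
[[9,15],[13,0],[37,3],[46,0]]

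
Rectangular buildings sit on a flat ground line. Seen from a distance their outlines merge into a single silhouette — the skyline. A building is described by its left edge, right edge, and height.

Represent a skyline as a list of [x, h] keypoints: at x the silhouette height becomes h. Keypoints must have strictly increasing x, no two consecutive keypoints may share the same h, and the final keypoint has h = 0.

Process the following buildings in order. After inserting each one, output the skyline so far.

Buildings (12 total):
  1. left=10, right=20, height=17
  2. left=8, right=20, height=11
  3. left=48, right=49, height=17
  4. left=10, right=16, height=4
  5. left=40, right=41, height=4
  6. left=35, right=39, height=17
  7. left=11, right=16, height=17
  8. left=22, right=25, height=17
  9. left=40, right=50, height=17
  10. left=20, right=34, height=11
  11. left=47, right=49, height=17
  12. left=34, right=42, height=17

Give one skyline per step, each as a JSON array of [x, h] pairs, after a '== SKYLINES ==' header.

== SKYLINES ==
[[10,17],[20,0]]
[[8,11],[10,17],[20,0]]
[[8,11],[10,17],[20,0],[48,17],[49,0]]
[[8,11],[10,17],[20,0],[48,17],[49,0]]
[[8,11],[10,17],[20,0],[40,4],[41,0],[48,17],[49,0]]
[[8,11],[10,17],[20,0],[35,17],[39,0],[40,4],[41,0],[48,17],[49,0]]
[[8,11],[10,17],[20,0],[35,17],[39,0],[40,4],[41,0],[48,17],[49,0]]
[[8,11],[10,17],[20,0],[22,17],[25,0],[35,17],[39,0],[40,4],[41,0],[48,17],[49,0]]
[[8,11],[10,17],[20,0],[22,17],[25,0],[35,17],[39,0],[40,17],[50,0]]
[[8,11],[10,17],[20,11],[22,17],[25,11],[34,0],[35,17],[39,0],[40,17],[50,0]]
[[8,11],[10,17],[20,11],[22,17],[25,11],[34,0],[35,17],[39,0],[40,17],[50,0]]
[[8,11],[10,17],[20,11],[22,17],[25,11],[34,17],[50,0]]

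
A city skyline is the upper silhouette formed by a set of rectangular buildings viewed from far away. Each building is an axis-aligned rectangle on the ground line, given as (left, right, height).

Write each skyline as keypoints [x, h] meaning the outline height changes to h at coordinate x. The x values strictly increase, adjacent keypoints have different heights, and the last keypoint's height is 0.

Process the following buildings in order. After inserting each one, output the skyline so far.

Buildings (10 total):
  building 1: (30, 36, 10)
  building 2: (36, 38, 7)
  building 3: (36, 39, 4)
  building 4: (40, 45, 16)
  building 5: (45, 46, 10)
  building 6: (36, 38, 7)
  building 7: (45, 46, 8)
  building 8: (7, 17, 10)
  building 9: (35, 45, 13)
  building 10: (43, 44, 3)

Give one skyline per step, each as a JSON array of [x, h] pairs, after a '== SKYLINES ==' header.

== SKYLINES ==
[[30,10],[36,0]]
[[30,10],[36,7],[38,0]]
[[30,10],[36,7],[38,4],[39,0]]
[[30,10],[36,7],[38,4],[39,0],[40,16],[45,0]]
[[30,10],[36,7],[38,4],[39,0],[40,16],[45,10],[46,0]]
[[30,10],[36,7],[38,4],[39,0],[40,16],[45,10],[46,0]]
[[30,10],[36,7],[38,4],[39,0],[40,16],[45,10],[46,0]]
[[7,10],[17,0],[30,10],[36,7],[38,4],[39,0],[40,16],[45,10],[46,0]]
[[7,10],[17,0],[30,10],[35,13],[40,16],[45,10],[46,0]]
[[7,10],[17,0],[30,10],[35,13],[40,16],[45,10],[46,0]]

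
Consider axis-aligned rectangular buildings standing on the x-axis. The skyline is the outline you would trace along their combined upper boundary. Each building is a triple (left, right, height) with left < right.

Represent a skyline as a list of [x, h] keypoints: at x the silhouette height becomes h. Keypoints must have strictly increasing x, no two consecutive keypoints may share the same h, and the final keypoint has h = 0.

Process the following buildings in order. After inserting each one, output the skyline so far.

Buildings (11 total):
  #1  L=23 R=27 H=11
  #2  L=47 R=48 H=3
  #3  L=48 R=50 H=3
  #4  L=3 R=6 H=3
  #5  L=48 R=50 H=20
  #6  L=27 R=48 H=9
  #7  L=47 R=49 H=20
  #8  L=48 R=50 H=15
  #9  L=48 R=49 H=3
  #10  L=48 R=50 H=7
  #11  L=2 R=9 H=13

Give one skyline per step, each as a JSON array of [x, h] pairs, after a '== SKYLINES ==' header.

== SKYLINES ==
[[23,11],[27,0]]
[[23,11],[27,0],[47,3],[48,0]]
[[23,11],[27,0],[47,3],[50,0]]
[[3,3],[6,0],[23,11],[27,0],[47,3],[50,0]]
[[3,3],[6,0],[23,11],[27,0],[47,3],[48,20],[50,0]]
[[3,3],[6,0],[23,11],[27,9],[48,20],[50,0]]
[[3,3],[6,0],[23,11],[27,9],[47,20],[50,0]]
[[3,3],[6,0],[23,11],[27,9],[47,20],[50,0]]
[[3,3],[6,0],[23,11],[27,9],[47,20],[50,0]]
[[3,3],[6,0],[23,11],[27,9],[47,20],[50,0]]
[[2,13],[9,0],[23,11],[27,9],[47,20],[50,0]]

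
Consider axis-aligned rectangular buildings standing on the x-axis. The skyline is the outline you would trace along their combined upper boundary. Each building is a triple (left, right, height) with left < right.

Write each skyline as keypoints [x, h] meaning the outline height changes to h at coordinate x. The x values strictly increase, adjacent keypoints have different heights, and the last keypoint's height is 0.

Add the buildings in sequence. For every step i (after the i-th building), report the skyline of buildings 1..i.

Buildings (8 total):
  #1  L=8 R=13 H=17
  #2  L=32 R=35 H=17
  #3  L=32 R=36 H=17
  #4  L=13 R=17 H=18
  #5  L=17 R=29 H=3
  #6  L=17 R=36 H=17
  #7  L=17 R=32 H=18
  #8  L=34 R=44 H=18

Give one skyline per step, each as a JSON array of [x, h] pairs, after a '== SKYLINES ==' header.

== SKYLINES ==
[[8,17],[13,0]]
[[8,17],[13,0],[32,17],[35,0]]
[[8,17],[13,0],[32,17],[36,0]]
[[8,17],[13,18],[17,0],[32,17],[36,0]]
[[8,17],[13,18],[17,3],[29,0],[32,17],[36,0]]
[[8,17],[13,18],[17,17],[36,0]]
[[8,17],[13,18],[32,17],[36,0]]
[[8,17],[13,18],[32,17],[34,18],[44,0]]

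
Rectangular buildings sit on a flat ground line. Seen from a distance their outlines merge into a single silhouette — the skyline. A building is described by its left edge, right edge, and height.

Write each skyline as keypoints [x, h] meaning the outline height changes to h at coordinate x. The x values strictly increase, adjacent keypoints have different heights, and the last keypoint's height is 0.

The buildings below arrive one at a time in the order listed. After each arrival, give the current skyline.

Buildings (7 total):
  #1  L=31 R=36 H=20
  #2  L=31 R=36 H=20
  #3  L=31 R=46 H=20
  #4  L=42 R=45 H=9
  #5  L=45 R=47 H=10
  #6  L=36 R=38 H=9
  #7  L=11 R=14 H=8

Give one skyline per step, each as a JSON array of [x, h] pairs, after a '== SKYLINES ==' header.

== SKYLINES ==
[[31,20],[36,0]]
[[31,20],[36,0]]
[[31,20],[46,0]]
[[31,20],[46,0]]
[[31,20],[46,10],[47,0]]
[[31,20],[46,10],[47,0]]
[[11,8],[14,0],[31,20],[46,10],[47,0]]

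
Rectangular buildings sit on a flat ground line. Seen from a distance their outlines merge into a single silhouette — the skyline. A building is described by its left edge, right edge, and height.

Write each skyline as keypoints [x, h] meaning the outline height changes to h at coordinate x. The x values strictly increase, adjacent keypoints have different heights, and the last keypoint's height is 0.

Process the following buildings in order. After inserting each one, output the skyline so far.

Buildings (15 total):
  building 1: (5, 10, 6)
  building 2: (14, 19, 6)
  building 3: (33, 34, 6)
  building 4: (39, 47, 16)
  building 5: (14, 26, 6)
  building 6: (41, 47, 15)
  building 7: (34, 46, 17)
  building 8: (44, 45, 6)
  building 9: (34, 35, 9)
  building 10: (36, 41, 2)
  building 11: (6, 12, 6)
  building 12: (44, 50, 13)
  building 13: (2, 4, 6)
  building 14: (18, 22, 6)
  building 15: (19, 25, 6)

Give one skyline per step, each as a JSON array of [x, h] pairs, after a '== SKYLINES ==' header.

== SKYLINES ==
[[5,6],[10,0]]
[[5,6],[10,0],[14,6],[19,0]]
[[5,6],[10,0],[14,6],[19,0],[33,6],[34,0]]
[[5,6],[10,0],[14,6],[19,0],[33,6],[34,0],[39,16],[47,0]]
[[5,6],[10,0],[14,6],[26,0],[33,6],[34,0],[39,16],[47,0]]
[[5,6],[10,0],[14,6],[26,0],[33,6],[34,0],[39,16],[47,0]]
[[5,6],[10,0],[14,6],[26,0],[33,6],[34,17],[46,16],[47,0]]
[[5,6],[10,0],[14,6],[26,0],[33,6],[34,17],[46,16],[47,0]]
[[5,6],[10,0],[14,6],[26,0],[33,6],[34,17],[46,16],[47,0]]
[[5,6],[10,0],[14,6],[26,0],[33,6],[34,17],[46,16],[47,0]]
[[5,6],[12,0],[14,6],[26,0],[33,6],[34,17],[46,16],[47,0]]
[[5,6],[12,0],[14,6],[26,0],[33,6],[34,17],[46,16],[47,13],[50,0]]
[[2,6],[4,0],[5,6],[12,0],[14,6],[26,0],[33,6],[34,17],[46,16],[47,13],[50,0]]
[[2,6],[4,0],[5,6],[12,0],[14,6],[26,0],[33,6],[34,17],[46,16],[47,13],[50,0]]
[[2,6],[4,0],[5,6],[12,0],[14,6],[26,0],[33,6],[34,17],[46,16],[47,13],[50,0]]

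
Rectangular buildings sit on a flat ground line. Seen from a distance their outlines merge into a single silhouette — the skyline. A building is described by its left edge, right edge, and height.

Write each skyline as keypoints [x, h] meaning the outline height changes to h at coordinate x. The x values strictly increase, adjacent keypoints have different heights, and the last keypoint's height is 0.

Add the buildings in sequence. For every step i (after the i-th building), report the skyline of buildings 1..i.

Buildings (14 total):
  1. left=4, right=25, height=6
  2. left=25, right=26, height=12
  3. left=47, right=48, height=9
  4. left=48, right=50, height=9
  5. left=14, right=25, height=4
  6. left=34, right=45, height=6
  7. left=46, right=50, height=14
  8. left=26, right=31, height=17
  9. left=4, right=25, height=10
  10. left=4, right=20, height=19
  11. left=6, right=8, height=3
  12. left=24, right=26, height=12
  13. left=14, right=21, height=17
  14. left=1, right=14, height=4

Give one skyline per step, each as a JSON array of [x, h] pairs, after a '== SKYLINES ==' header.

== SKYLINES ==
[[4,6],[25,0]]
[[4,6],[25,12],[26,0]]
[[4,6],[25,12],[26,0],[47,9],[48,0]]
[[4,6],[25,12],[26,0],[47,9],[50,0]]
[[4,6],[25,12],[26,0],[47,9],[50,0]]
[[4,6],[25,12],[26,0],[34,6],[45,0],[47,9],[50,0]]
[[4,6],[25,12],[26,0],[34,6],[45,0],[46,14],[50,0]]
[[4,6],[25,12],[26,17],[31,0],[34,6],[45,0],[46,14],[50,0]]
[[4,10],[25,12],[26,17],[31,0],[34,6],[45,0],[46,14],[50,0]]
[[4,19],[20,10],[25,12],[26,17],[31,0],[34,6],[45,0],[46,14],[50,0]]
[[4,19],[20,10],[25,12],[26,17],[31,0],[34,6],[45,0],[46,14],[50,0]]
[[4,19],[20,10],[24,12],[26,17],[31,0],[34,6],[45,0],[46,14],[50,0]]
[[4,19],[20,17],[21,10],[24,12],[26,17],[31,0],[34,6],[45,0],[46,14],[50,0]]
[[1,4],[4,19],[20,17],[21,10],[24,12],[26,17],[31,0],[34,6],[45,0],[46,14],[50,0]]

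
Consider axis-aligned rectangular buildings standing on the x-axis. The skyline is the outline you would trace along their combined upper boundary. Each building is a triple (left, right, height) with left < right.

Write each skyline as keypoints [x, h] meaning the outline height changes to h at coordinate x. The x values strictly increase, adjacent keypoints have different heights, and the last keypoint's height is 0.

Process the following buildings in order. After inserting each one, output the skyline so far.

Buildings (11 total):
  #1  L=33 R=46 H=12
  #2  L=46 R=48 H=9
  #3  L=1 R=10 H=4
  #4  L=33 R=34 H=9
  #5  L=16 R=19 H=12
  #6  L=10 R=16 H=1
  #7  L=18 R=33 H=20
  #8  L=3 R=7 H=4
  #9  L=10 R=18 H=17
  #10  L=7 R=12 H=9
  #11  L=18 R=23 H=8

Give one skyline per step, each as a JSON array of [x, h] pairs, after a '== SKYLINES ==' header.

== SKYLINES ==
[[33,12],[46,0]]
[[33,12],[46,9],[48,0]]
[[1,4],[10,0],[33,12],[46,9],[48,0]]
[[1,4],[10,0],[33,12],[46,9],[48,0]]
[[1,4],[10,0],[16,12],[19,0],[33,12],[46,9],[48,0]]
[[1,4],[10,1],[16,12],[19,0],[33,12],[46,9],[48,0]]
[[1,4],[10,1],[16,12],[18,20],[33,12],[46,9],[48,0]]
[[1,4],[10,1],[16,12],[18,20],[33,12],[46,9],[48,0]]
[[1,4],[10,17],[18,20],[33,12],[46,9],[48,0]]
[[1,4],[7,9],[10,17],[18,20],[33,12],[46,9],[48,0]]
[[1,4],[7,9],[10,17],[18,20],[33,12],[46,9],[48,0]]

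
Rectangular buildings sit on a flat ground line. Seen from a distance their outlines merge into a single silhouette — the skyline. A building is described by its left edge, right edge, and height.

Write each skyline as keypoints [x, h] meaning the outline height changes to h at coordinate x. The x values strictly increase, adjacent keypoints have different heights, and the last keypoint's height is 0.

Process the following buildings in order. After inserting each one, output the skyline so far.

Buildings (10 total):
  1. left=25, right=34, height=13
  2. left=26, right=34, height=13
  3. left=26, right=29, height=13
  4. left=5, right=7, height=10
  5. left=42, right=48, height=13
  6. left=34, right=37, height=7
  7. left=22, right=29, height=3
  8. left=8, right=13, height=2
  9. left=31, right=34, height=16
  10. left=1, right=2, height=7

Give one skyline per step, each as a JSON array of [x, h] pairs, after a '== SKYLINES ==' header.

== SKYLINES ==
[[25,13],[34,0]]
[[25,13],[34,0]]
[[25,13],[34,0]]
[[5,10],[7,0],[25,13],[34,0]]
[[5,10],[7,0],[25,13],[34,0],[42,13],[48,0]]
[[5,10],[7,0],[25,13],[34,7],[37,0],[42,13],[48,0]]
[[5,10],[7,0],[22,3],[25,13],[34,7],[37,0],[42,13],[48,0]]
[[5,10],[7,0],[8,2],[13,0],[22,3],[25,13],[34,7],[37,0],[42,13],[48,0]]
[[5,10],[7,0],[8,2],[13,0],[22,3],[25,13],[31,16],[34,7],[37,0],[42,13],[48,0]]
[[1,7],[2,0],[5,10],[7,0],[8,2],[13,0],[22,3],[25,13],[31,16],[34,7],[37,0],[42,13],[48,0]]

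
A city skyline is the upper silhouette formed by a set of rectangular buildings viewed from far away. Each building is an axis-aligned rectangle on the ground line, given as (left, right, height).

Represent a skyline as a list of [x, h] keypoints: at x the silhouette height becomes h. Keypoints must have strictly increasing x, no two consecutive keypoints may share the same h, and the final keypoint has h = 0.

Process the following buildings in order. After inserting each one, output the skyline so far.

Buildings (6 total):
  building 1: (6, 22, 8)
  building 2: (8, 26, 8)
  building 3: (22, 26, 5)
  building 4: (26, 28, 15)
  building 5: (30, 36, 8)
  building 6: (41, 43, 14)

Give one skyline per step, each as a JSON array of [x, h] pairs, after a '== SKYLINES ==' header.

== SKYLINES ==
[[6,8],[22,0]]
[[6,8],[26,0]]
[[6,8],[26,0]]
[[6,8],[26,15],[28,0]]
[[6,8],[26,15],[28,0],[30,8],[36,0]]
[[6,8],[26,15],[28,0],[30,8],[36,0],[41,14],[43,0]]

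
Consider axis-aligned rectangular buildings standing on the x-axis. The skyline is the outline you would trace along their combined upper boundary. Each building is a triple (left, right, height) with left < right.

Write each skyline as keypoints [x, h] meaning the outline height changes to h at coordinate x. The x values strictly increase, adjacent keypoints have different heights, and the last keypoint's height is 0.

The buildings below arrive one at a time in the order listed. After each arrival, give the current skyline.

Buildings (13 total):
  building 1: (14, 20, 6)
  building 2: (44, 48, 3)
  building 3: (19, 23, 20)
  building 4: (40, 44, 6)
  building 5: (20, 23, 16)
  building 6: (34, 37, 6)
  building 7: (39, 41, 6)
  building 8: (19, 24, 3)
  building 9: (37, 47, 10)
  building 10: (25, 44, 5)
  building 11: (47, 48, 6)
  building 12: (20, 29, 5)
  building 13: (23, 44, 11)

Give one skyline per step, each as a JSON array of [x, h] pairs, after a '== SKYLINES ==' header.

== SKYLINES ==
[[14,6],[20,0]]
[[14,6],[20,0],[44,3],[48,0]]
[[14,6],[19,20],[23,0],[44,3],[48,0]]
[[14,6],[19,20],[23,0],[40,6],[44,3],[48,0]]
[[14,6],[19,20],[23,0],[40,6],[44,3],[48,0]]
[[14,6],[19,20],[23,0],[34,6],[37,0],[40,6],[44,3],[48,0]]
[[14,6],[19,20],[23,0],[34,6],[37,0],[39,6],[44,3],[48,0]]
[[14,6],[19,20],[23,3],[24,0],[34,6],[37,0],[39,6],[44,3],[48,0]]
[[14,6],[19,20],[23,3],[24,0],[34,6],[37,10],[47,3],[48,0]]
[[14,6],[19,20],[23,3],[24,0],[25,5],[34,6],[37,10],[47,3],[48,0]]
[[14,6],[19,20],[23,3],[24,0],[25,5],[34,6],[37,10],[47,6],[48,0]]
[[14,6],[19,20],[23,5],[34,6],[37,10],[47,6],[48,0]]
[[14,6],[19,20],[23,11],[44,10],[47,6],[48,0]]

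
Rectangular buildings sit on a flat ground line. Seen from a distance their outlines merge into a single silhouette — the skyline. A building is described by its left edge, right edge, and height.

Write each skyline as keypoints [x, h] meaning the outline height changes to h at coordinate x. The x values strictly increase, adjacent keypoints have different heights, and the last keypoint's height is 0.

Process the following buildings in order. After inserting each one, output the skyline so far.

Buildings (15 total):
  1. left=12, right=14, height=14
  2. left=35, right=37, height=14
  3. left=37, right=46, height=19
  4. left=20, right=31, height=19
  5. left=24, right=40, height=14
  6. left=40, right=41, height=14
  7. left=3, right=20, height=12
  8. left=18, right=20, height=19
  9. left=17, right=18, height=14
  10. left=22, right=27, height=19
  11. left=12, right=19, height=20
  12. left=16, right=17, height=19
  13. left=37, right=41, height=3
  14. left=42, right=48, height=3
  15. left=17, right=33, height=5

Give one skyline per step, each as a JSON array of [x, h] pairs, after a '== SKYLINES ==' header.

== SKYLINES ==
[[12,14],[14,0]]
[[12,14],[14,0],[35,14],[37,0]]
[[12,14],[14,0],[35,14],[37,19],[46,0]]
[[12,14],[14,0],[20,19],[31,0],[35,14],[37,19],[46,0]]
[[12,14],[14,0],[20,19],[31,14],[37,19],[46,0]]
[[12,14],[14,0],[20,19],[31,14],[37,19],[46,0]]
[[3,12],[12,14],[14,12],[20,19],[31,14],[37,19],[46,0]]
[[3,12],[12,14],[14,12],[18,19],[31,14],[37,19],[46,0]]
[[3,12],[12,14],[14,12],[17,14],[18,19],[31,14],[37,19],[46,0]]
[[3,12],[12,14],[14,12],[17,14],[18,19],[31,14],[37,19],[46,0]]
[[3,12],[12,20],[19,19],[31,14],[37,19],[46,0]]
[[3,12],[12,20],[19,19],[31,14],[37,19],[46,0]]
[[3,12],[12,20],[19,19],[31,14],[37,19],[46,0]]
[[3,12],[12,20],[19,19],[31,14],[37,19],[46,3],[48,0]]
[[3,12],[12,20],[19,19],[31,14],[37,19],[46,3],[48,0]]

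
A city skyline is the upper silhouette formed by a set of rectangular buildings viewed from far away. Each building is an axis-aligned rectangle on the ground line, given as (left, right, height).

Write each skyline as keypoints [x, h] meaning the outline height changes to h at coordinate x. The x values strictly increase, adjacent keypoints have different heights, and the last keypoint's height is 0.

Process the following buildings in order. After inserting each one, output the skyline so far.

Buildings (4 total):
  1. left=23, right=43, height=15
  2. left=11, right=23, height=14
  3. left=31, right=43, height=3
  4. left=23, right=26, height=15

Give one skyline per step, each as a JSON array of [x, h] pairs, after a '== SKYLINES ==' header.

== SKYLINES ==
[[23,15],[43,0]]
[[11,14],[23,15],[43,0]]
[[11,14],[23,15],[43,0]]
[[11,14],[23,15],[43,0]]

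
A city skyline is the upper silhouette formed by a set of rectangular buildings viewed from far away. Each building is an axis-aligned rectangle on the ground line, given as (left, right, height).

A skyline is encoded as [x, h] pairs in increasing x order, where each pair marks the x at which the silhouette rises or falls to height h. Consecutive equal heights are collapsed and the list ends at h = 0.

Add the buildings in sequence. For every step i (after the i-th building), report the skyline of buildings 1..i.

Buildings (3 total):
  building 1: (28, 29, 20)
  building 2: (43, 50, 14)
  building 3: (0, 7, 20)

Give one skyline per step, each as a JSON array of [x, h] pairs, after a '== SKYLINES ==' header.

== SKYLINES ==
[[28,20],[29,0]]
[[28,20],[29,0],[43,14],[50,0]]
[[0,20],[7,0],[28,20],[29,0],[43,14],[50,0]]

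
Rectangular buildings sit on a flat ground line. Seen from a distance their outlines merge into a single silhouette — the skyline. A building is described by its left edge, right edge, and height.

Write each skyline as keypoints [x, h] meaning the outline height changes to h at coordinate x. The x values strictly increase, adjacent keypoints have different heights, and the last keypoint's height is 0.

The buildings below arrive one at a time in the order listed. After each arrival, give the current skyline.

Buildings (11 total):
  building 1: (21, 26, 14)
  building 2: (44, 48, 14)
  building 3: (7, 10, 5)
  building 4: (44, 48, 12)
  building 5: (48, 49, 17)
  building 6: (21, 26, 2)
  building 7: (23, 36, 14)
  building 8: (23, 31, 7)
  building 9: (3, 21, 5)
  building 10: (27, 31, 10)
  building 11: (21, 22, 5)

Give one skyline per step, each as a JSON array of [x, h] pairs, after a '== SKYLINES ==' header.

== SKYLINES ==
[[21,14],[26,0]]
[[21,14],[26,0],[44,14],[48,0]]
[[7,5],[10,0],[21,14],[26,0],[44,14],[48,0]]
[[7,5],[10,0],[21,14],[26,0],[44,14],[48,0]]
[[7,5],[10,0],[21,14],[26,0],[44,14],[48,17],[49,0]]
[[7,5],[10,0],[21,14],[26,0],[44,14],[48,17],[49,0]]
[[7,5],[10,0],[21,14],[36,0],[44,14],[48,17],[49,0]]
[[7,5],[10,0],[21,14],[36,0],[44,14],[48,17],[49,0]]
[[3,5],[21,14],[36,0],[44,14],[48,17],[49,0]]
[[3,5],[21,14],[36,0],[44,14],[48,17],[49,0]]
[[3,5],[21,14],[36,0],[44,14],[48,17],[49,0]]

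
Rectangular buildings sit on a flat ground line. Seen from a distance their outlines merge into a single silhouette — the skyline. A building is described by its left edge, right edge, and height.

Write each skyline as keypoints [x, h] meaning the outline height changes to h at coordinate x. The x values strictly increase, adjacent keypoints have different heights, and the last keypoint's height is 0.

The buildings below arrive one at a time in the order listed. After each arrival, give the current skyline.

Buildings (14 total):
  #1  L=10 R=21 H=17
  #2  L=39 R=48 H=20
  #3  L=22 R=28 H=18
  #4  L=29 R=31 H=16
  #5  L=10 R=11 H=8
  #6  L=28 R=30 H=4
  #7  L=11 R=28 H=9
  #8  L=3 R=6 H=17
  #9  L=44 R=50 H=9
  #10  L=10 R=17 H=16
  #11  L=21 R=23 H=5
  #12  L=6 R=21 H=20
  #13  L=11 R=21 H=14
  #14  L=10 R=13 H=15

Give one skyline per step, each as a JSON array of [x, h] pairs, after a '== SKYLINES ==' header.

== SKYLINES ==
[[10,17],[21,0]]
[[10,17],[21,0],[39,20],[48,0]]
[[10,17],[21,0],[22,18],[28,0],[39,20],[48,0]]
[[10,17],[21,0],[22,18],[28,0],[29,16],[31,0],[39,20],[48,0]]
[[10,17],[21,0],[22,18],[28,0],[29,16],[31,0],[39,20],[48,0]]
[[10,17],[21,0],[22,18],[28,4],[29,16],[31,0],[39,20],[48,0]]
[[10,17],[21,9],[22,18],[28,4],[29,16],[31,0],[39,20],[48,0]]
[[3,17],[6,0],[10,17],[21,9],[22,18],[28,4],[29,16],[31,0],[39,20],[48,0]]
[[3,17],[6,0],[10,17],[21,9],[22,18],[28,4],[29,16],[31,0],[39,20],[48,9],[50,0]]
[[3,17],[6,0],[10,17],[21,9],[22,18],[28,4],[29,16],[31,0],[39,20],[48,9],[50,0]]
[[3,17],[6,0],[10,17],[21,9],[22,18],[28,4],[29,16],[31,0],[39,20],[48,9],[50,0]]
[[3,17],[6,20],[21,9],[22,18],[28,4],[29,16],[31,0],[39,20],[48,9],[50,0]]
[[3,17],[6,20],[21,9],[22,18],[28,4],[29,16],[31,0],[39,20],[48,9],[50,0]]
[[3,17],[6,20],[21,9],[22,18],[28,4],[29,16],[31,0],[39,20],[48,9],[50,0]]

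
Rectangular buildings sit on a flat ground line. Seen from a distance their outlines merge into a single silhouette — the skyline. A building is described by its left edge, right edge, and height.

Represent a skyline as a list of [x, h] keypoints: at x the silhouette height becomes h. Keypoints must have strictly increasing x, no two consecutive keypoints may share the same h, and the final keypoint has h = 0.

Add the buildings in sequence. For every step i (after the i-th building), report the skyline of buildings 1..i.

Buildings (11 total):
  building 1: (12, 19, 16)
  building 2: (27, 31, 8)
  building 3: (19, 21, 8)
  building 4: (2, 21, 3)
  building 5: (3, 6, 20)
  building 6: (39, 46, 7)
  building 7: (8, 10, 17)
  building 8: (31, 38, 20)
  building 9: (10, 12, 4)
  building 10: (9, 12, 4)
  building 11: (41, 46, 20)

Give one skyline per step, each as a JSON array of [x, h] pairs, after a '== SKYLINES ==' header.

== SKYLINES ==
[[12,16],[19,0]]
[[12,16],[19,0],[27,8],[31,0]]
[[12,16],[19,8],[21,0],[27,8],[31,0]]
[[2,3],[12,16],[19,8],[21,0],[27,8],[31,0]]
[[2,3],[3,20],[6,3],[12,16],[19,8],[21,0],[27,8],[31,0]]
[[2,3],[3,20],[6,3],[12,16],[19,8],[21,0],[27,8],[31,0],[39,7],[46,0]]
[[2,3],[3,20],[6,3],[8,17],[10,3],[12,16],[19,8],[21,0],[27,8],[31,0],[39,7],[46,0]]
[[2,3],[3,20],[6,3],[8,17],[10,3],[12,16],[19,8],[21,0],[27,8],[31,20],[38,0],[39,7],[46,0]]
[[2,3],[3,20],[6,3],[8,17],[10,4],[12,16],[19,8],[21,0],[27,8],[31,20],[38,0],[39,7],[46,0]]
[[2,3],[3,20],[6,3],[8,17],[10,4],[12,16],[19,8],[21,0],[27,8],[31,20],[38,0],[39,7],[46,0]]
[[2,3],[3,20],[6,3],[8,17],[10,4],[12,16],[19,8],[21,0],[27,8],[31,20],[38,0],[39,7],[41,20],[46,0]]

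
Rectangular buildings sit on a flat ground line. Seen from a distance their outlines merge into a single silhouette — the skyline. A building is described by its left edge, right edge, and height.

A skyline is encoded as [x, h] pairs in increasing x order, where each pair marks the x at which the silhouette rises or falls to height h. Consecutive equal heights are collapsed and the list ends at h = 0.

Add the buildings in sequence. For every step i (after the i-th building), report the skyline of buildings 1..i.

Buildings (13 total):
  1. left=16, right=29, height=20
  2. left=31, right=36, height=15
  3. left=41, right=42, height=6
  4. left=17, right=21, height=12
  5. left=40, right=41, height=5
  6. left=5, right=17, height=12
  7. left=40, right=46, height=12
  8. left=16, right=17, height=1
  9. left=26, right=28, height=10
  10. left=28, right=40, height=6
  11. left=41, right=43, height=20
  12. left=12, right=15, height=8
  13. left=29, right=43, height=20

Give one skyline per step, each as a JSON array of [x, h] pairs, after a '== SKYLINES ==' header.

== SKYLINES ==
[[16,20],[29,0]]
[[16,20],[29,0],[31,15],[36,0]]
[[16,20],[29,0],[31,15],[36,0],[41,6],[42,0]]
[[16,20],[29,0],[31,15],[36,0],[41,6],[42,0]]
[[16,20],[29,0],[31,15],[36,0],[40,5],[41,6],[42,0]]
[[5,12],[16,20],[29,0],[31,15],[36,0],[40,5],[41,6],[42,0]]
[[5,12],[16,20],[29,0],[31,15],[36,0],[40,12],[46,0]]
[[5,12],[16,20],[29,0],[31,15],[36,0],[40,12],[46,0]]
[[5,12],[16,20],[29,0],[31,15],[36,0],[40,12],[46,0]]
[[5,12],[16,20],[29,6],[31,15],[36,6],[40,12],[46,0]]
[[5,12],[16,20],[29,6],[31,15],[36,6],[40,12],[41,20],[43,12],[46,0]]
[[5,12],[16,20],[29,6],[31,15],[36,6],[40,12],[41,20],[43,12],[46,0]]
[[5,12],[16,20],[43,12],[46,0]]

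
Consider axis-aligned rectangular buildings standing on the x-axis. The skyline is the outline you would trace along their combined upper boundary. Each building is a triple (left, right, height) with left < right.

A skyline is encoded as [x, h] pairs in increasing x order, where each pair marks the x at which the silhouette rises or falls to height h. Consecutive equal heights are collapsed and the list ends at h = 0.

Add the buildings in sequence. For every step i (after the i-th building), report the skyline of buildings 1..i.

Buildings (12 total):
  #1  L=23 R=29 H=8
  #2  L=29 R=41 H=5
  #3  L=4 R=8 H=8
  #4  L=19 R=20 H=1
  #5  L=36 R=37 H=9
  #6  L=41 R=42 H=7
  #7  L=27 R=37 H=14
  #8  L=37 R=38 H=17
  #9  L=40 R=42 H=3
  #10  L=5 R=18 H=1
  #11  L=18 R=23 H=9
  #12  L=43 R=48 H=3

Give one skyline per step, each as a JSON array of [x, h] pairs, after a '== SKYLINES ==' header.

== SKYLINES ==
[[23,8],[29,0]]
[[23,8],[29,5],[41,0]]
[[4,8],[8,0],[23,8],[29,5],[41,0]]
[[4,8],[8,0],[19,1],[20,0],[23,8],[29,5],[41,0]]
[[4,8],[8,0],[19,1],[20,0],[23,8],[29,5],[36,9],[37,5],[41,0]]
[[4,8],[8,0],[19,1],[20,0],[23,8],[29,5],[36,9],[37,5],[41,7],[42,0]]
[[4,8],[8,0],[19,1],[20,0],[23,8],[27,14],[37,5],[41,7],[42,0]]
[[4,8],[8,0],[19,1],[20,0],[23,8],[27,14],[37,17],[38,5],[41,7],[42,0]]
[[4,8],[8,0],[19,1],[20,0],[23,8],[27,14],[37,17],[38,5],[41,7],[42,0]]
[[4,8],[8,1],[18,0],[19,1],[20,0],[23,8],[27,14],[37,17],[38,5],[41,7],[42,0]]
[[4,8],[8,1],[18,9],[23,8],[27,14],[37,17],[38,5],[41,7],[42,0]]
[[4,8],[8,1],[18,9],[23,8],[27,14],[37,17],[38,5],[41,7],[42,0],[43,3],[48,0]]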